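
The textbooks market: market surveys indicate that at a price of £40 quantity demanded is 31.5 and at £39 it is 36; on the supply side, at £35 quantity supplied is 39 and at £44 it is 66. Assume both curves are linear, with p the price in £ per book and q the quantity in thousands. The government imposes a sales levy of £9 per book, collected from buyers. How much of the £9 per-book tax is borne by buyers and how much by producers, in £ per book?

Buyers bear £3.6 per book; producers bear £5.4 per book.

Demand slope: (36 − 31.5)/(39 − 40) = -4.5, so qd = 211.5 − 4.5p.
Supply slope: (66 − 39)/(44 − 35) = 3, so qs = 3p − 66.
Before the tax: set 211.5 − 4.5p = 3p − 66 → p* = £37, q* = 45.
With the tax collected from buyers, demand (in seller-price terms) shifts: qd = 211.5 − 4.5(p + 9).
New equilibrium: buyers pay £40.6, producers receive £31.6, q = 28.8. (Wedge: pb − ps = 9.)
Burden on buyers: £3.6; on producers: £5.4. (They sum to £9.)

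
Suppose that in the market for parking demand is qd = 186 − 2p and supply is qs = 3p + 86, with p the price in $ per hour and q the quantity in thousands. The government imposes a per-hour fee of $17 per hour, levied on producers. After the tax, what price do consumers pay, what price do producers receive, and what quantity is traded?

Consumers pay $30.2; producers receive $13.2; quantity = 125.6.

Before the tax: set 186 − 2p = 3p + 86 → p* = $20, q* = 146.
With the tax collected from producers, supply shifts: qs = 3(p − 17) + 86.
Solving gives q = 125.6 with consumers paying $30.2 and producers receiving $13.2 (the $17 wedge).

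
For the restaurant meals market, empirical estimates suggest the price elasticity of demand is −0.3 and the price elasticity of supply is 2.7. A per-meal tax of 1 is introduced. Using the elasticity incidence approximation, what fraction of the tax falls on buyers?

Buyers' share ≈ 0.9.

Incidence ratio: buyers' share ≈ εs / (εs + |εd|) = 2.7 / (2.7 + 0.3) = 0.9.
Supply is the more elastic side, so buyers bear the larger share.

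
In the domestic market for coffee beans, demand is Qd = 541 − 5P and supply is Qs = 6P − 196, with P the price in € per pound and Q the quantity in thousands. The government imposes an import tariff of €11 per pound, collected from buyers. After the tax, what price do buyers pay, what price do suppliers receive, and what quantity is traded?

Buyers pay €73; suppliers receive €62; quantity = 176.

Without the tax, 541 − 5P = 6P − 196 gives 11P = 737, so P* = €67 and Q* = 206.
With the tax collected from buyers, demand (in seller-price terms) shifts: Qd = 541 − 5(P + 11).
Solving gives Q = 176 with buyers paying €73 and suppliers receiving €62 (the €11 wedge).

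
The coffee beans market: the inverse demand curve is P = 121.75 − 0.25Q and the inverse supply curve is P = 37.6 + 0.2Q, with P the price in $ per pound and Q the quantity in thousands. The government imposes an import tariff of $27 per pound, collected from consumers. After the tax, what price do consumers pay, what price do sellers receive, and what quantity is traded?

Consumers pay $90; sellers receive $63; quantity = 127.

Inverting to Q(P) form: Qd = 487 − 4P; Qs = 5P − 188.
Before the tax: set 487 − 4P = 5P − 188 → P* = $75, Q* = 187.
With the tax collected from consumers, demand (in seller-price terms) shifts: Qd = 487 − 4(P + 27).
Solving gives Q = 127 with consumers paying $90 and sellers receiving $63 (the $27 wedge).
The less price-elastic side of the market bears the larger share of a per-unit tax.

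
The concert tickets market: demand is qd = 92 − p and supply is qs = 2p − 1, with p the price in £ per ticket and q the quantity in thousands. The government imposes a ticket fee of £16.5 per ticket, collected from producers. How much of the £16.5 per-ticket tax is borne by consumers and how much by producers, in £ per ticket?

Without the tax, 92 − p = 2p − 1 gives 3p = 93, so p* = £31 and q* = 61.
With the tax collected from producers, supply shifts: qs = 2(p − 16.5) − 1.
Solving gives q = 50 with consumers paying £42 and producers receiving £25.5 (the £16.5 wedge).
Burden on consumers: £11; on producers: £5.5. (They sum to £16.5.)
The less price-elastic side of the market bears the larger share of a per-unit tax.

Consumers bear £11 per ticket; producers bear £5.5 per ticket.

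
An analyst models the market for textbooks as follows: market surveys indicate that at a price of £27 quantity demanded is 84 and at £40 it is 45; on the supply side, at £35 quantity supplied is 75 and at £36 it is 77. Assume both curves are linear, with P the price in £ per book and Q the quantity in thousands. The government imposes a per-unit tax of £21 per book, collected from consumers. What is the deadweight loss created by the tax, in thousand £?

Demand slope: (45 − 84)/(40 − 27) = -3, so Qd = 165 − 3P.
Supply slope: (77 − 75)/(36 − 35) = 2, so Qs = 2P + 5.
Before the tax: set 165 − 3P = 2P + 5 → P* = £32, Q* = 69.
With the tax collected from consumers, demand (in seller-price terms) shifts: Qd = 165 − 3(P + 21).
New equilibrium: consumers pay £40.4, sellers receive £19.4, Q = 43.8. (Wedge: Pb − Ps = 21.)
Quantity falls by |ΔQ| = |69 − 43.8| = 25.2.
DWL = ½ · t · |ΔQ| = ½ · 21 · 25.2 = £264.6.

Deadweight loss = £264.6 thousand.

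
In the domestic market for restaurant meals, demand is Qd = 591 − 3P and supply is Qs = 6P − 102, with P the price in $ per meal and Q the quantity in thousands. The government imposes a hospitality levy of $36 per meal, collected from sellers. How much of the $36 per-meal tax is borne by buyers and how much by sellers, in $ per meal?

Without the tax, 591 − 3P = 6P − 102 gives 9P = 693, so P* = $77 and Q* = 360.
With the tax collected from sellers, supply shifts: Qs = 6(P − 36) − 102.
New equilibrium: buyers pay $101, sellers receive $65, Q = 288. (Wedge: Pb − Ps = 36.)
Burden on buyers: $24; on sellers: $12. (They sum to $36.)
The less price-elastic side of the market bears the larger share of a per-unit tax.

Buyers bear $24 per meal; sellers bear $12 per meal.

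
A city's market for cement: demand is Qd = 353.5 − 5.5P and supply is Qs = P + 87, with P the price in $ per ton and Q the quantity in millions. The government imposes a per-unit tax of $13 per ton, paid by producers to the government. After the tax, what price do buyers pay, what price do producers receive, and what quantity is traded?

Without the tax, 353.5 − 5.5P = P + 87 gives 6.5P = 266.5, so P* = $41 and Q* = 128.
With the tax collected from producers, supply shifts: Qs = (P − 13) + 87.
New equilibrium: buyers pay $43, producers receive $30, Q = 117. (Wedge: Pb − Ps = 13.)

Buyers pay $43; producers receive $30; quantity = 117.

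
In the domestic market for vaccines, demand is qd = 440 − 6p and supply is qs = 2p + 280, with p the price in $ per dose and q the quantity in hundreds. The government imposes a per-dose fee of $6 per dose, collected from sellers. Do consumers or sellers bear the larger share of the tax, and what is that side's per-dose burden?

Sellers bear the larger share: $4.5 per dose.

Before the tax: set 440 − 6p = 2p + 280 → p* = $20, q* = 320.
With the tax collected from sellers, supply shifts: qs = 2(p − 6) + 280.
New equilibrium: consumers pay $21.5, sellers receive $15.5, q = 311. (Wedge: pb − ps = 6.)
Per-dose burden: consumers $1.5, sellers $4.5.
Sellers take the larger share because supply is less price-elastic here (demand slope 6 vs supply slope 2).
The less price-elastic side of the market bears the larger share of a per-unit tax.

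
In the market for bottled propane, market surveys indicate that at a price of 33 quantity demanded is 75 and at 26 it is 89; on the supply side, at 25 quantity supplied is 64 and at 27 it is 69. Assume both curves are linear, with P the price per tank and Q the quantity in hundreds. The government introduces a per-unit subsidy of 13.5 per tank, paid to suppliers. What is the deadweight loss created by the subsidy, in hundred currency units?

Deadweight loss = 101.25 hundred.

Demand slope: (89 − 75)/(26 − 33) = -2, so Qd = 141 − 2P.
Supply slope: (69 − 64)/(27 − 25) = 2.5, so Qs = 2.5P + 1.5.
Without the subsidy, 141 − 2P = 2.5P + 1.5 gives 4.5P = 139.5, so P* = 31 and Q* = 79.
With a per-unit subsidy paid to suppliers, each receives P + 13.5 per unit sold, so supply becomes Qs = 2.5(P + 13.5) + 1.5.
New equilibrium: buyers pay 23.5, suppliers receive 37, Q = 94. (Wedge: Pb − Ps = −13.5.)
Quantity rises by |ΔQ| = |79 − 94| = 15.
DWL = ½ · t · |ΔQ| = ½ · 13.5 · 15 = 101.25.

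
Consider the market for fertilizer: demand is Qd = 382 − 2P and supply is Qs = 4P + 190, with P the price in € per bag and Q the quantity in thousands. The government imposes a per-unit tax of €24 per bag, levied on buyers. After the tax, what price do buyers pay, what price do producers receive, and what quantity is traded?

Before the tax: set 382 − 2P = 4P + 190 → P* = €32, Q* = 318.
With the tax collected from buyers, demand (in seller-price terms) shifts: Qd = 382 − 2(P + 24).
Solving gives Q = 286 with buyers paying €48 and producers receiving €24 (the €24 wedge).

Buyers pay €48; producers receive €24; quantity = 286.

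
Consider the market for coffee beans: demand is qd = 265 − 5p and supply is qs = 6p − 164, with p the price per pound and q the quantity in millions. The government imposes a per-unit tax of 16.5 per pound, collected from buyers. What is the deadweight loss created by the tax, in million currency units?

Without the tax, 265 − 5p = 6p − 164 gives 11p = 429, so p* = 39 and q* = 70.
With the tax collected from buyers, demand (in seller-price terms) shifts: qd = 265 − 5(p + 16.5).
Solving gives q = 25 with buyers paying 48 and sellers receiving 31.5 (the 16.5 wedge).
Quantity falls by |ΔQ| = |70 − 25| = 45.
DWL = ½ · t · |ΔQ| = ½ · 16.5 · 45 = 371.25.

Deadweight loss = 371.25 million.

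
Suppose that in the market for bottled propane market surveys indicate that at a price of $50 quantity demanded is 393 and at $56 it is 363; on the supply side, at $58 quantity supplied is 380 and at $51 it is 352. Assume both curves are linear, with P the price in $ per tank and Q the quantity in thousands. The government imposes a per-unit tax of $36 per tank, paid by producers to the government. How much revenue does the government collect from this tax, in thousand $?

Tax revenue = $10368 thousand.

Demand slope: (363 − 393)/(56 − 50) = -5, so Qd = 643 − 5P.
Supply slope: (352 − 380)/(51 − 58) = 4, so Qs = 4P + 148.
Before the tax: set 643 − 5P = 4P + 148 → P* = $55, Q* = 368.
With the tax collected from producers, supply shifts: Qs = 4(P − 36) + 148.
New equilibrium: consumers pay $71, producers receive $35, Q = 288. (Wedge: Pb − Ps = 36.)
Revenue = t · Q = 36 · 288 = $10368.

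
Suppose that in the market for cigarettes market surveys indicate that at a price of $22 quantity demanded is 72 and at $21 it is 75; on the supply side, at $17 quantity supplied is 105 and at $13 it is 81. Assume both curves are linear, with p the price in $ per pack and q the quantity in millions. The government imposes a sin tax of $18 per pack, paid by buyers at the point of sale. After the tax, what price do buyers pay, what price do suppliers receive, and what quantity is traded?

Demand slope: (75 − 72)/(21 − 22) = -3, so qd = 138 − 3p.
Supply slope: (81 − 105)/(13 − 17) = 6, so qs = 6p + 3.
Before the tax: set 138 − 3p = 6p + 3 → p* = $15, q* = 93.
With the tax collected from buyers, demand (in seller-price terms) shifts: qd = 138 − 3(p + 18).
Solving gives q = 57 with buyers paying $27 and suppliers receiving $9 (the $18 wedge).

Buyers pay $27; suppliers receive $9; quantity = 57.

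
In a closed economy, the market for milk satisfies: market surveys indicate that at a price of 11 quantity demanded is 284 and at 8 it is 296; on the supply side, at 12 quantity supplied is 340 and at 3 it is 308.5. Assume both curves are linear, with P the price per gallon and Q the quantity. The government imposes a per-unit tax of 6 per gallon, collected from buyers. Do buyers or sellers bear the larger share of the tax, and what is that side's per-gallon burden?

Sellers bear the larger share: 3.2 per gallon.

Demand slope: (296 − 284)/(8 − 11) = -4, so Qd = 328 − 4P.
Supply slope: (308.5 − 340)/(3 − 12) = 3.5, so Qs = 3.5P + 298.
Without the tax, 328 − 4P = 3.5P + 298 gives 7.5P = 30, so P* = 4 and Q* = 312.
With the tax collected from buyers, demand (in seller-price terms) shifts: Qd = 328 − 4(P + 6).
New equilibrium: buyers pay 6.8, sellers receive 0.8, Q = 300.8. (Wedge: Pb − Ps = 6.)
Per-gallon burden: buyers 2.8, sellers 3.2.
Sellers take the larger share because supply is less price-elastic here (demand slope 4 vs supply slope 3.5).
The less price-elastic side of the market bears the larger share of a per-unit tax.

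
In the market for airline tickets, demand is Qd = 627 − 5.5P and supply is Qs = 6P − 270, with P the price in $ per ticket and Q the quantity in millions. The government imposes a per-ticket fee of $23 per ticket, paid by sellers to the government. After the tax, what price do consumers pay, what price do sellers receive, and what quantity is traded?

Consumers pay $90; sellers receive $67; quantity = 132.

Before the tax: set 627 − 5.5P = 6P − 270 → P* = $78, Q* = 198.
With the tax collected from sellers, supply shifts: Qs = 6(P − 23) − 270.
New equilibrium: consumers pay $90, sellers receive $67, Q = 132. (Wedge: Pb − Ps = 23.)
The less price-elastic side of the market bears the larger share of a per-unit tax.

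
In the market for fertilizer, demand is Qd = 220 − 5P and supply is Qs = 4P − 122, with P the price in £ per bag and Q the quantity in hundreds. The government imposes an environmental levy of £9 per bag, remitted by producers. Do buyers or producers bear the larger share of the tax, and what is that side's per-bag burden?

Before the tax: set 220 − 5P = 4P − 122 → P* = £38, Q* = 30.
With the tax collected from producers, supply shifts: Qs = 4(P − 9) − 122.
Solving gives Q = 10 with buyers paying £42 and producers receiving £33 (the £9 wedge).
Per-bag burden: buyers £4, producers £5.
Producers take the larger share because supply is less price-elastic here (demand slope 5 vs supply slope 4).
The less price-elastic side of the market bears the larger share of a per-unit tax.

Producers bear the larger share: £5 per bag.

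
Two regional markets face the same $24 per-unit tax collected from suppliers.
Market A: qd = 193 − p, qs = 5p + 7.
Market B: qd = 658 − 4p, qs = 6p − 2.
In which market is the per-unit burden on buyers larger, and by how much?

Market A: pre-tax p* = $31, q* = 162; post-tax q = 142; per-unit burden on buyers = $20.
Market B: pre-tax p* = $66, q* = 394; post-tax q = 336.4; per-unit burden on buyers = $14.4.
Difference: $20 vs $14.4 → market A is larger by $5.6.

Market A, by $5.6.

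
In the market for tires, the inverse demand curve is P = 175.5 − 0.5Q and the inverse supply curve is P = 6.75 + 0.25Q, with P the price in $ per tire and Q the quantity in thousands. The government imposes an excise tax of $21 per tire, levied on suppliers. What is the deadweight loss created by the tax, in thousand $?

Rewrite in direct form: Qd = 351 − 2P and Qs = 4P − 27.
Without the tax, 351 − 2P = 4P − 27 gives 6P = 378, so P* = $63 and Q* = 225.
With the tax collected from suppliers, supply shifts: Qs = 4(P − 21) − 27.
New equilibrium: consumers pay $77, suppliers receive $56, Q = 197. (Wedge: Pb − Ps = 21.)
Quantity falls by |ΔQ| = |225 − 197| = 28.
DWL = ½ · t · |ΔQ| = ½ · 21 · 28 = $294.

Deadweight loss = $294 thousand.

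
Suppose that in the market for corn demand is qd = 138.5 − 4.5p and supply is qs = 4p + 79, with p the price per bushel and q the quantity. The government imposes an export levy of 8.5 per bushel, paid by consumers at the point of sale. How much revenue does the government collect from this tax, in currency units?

Tax revenue = 756.5.

Without the tax, 138.5 − 4.5p = 4p + 79 gives 8.5p = 59.5, so p* = 7 and q* = 107.
With the tax collected from consumers, demand (in seller-price terms) shifts: qd = 138.5 − 4.5(p + 8.5).
New equilibrium: consumers pay 11, producers receive 2.5, q = 89. (Wedge: pb − ps = 8.5.)
Revenue = t · Q = 8.5 · 89 = 756.5.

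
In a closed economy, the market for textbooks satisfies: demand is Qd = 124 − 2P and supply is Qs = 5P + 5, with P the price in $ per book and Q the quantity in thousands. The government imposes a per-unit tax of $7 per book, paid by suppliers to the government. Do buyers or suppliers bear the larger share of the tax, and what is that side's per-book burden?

Before the tax: set 124 − 2P = 5P + 5 → P* = $17, Q* = 90.
With the tax collected from suppliers, supply shifts: Qs = 5(P − 7) + 5.
New equilibrium: buyers pay $22, suppliers receive $15, Q = 80. (Wedge: Pb − Ps = 7.)
Per-book burden: buyers $5, suppliers $2.
Buyers take the larger share because demand is less price-elastic here (demand slope 2 vs supply slope 5).
The less price-elastic side of the market bears the larger share of a per-unit tax.

Buyers bear the larger share: $5 per book.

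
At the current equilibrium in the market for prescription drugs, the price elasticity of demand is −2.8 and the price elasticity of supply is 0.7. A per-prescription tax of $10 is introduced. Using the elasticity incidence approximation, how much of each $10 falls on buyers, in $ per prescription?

Incidence ratio: buyers' share ≈ εs / (εs + |εd|) = 0.7 / (0.7 + 2.8) = 0.2.
So buyers bear ≈ 0.2 × $10 = $2; sellers bear $8.

Buyers bear ≈ $2 per prescription.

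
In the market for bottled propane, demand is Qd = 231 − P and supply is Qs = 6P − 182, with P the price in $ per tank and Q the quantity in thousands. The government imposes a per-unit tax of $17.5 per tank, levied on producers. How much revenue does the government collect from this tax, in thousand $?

Without the tax, 231 − P = 6P − 182 gives 7P = 413, so P* = $59 and Q* = 172.
With the tax collected from producers, supply shifts: Qs = 6(P − 17.5) − 182.
Solving gives Q = 157 with buyers paying $74 and producers receiving $56.5 (the $17.5 wedge).
Revenue = t · Q = 17.5 · 157 = $2747.5.

Tax revenue = $2747.5 thousand.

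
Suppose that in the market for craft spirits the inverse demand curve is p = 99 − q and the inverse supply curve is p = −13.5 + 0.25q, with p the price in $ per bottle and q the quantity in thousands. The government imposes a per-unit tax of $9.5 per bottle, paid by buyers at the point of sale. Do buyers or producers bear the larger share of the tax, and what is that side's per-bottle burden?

Rewrite in direct form: qd = 99 − p and qs = 4p + 54.
Before the tax: set 99 − p = 4p + 54 → p* = $9, q* = 90.
With the tax collected from buyers, demand (in seller-price terms) shifts: qd = 99 − (p + 9.5).
Solving gives q = 82.4 with buyers paying $16.6 and producers receiving $7.1 (the $9.5 wedge).
Per-bottle burden: buyers $7.6, producers $1.9.
Buyers take the larger share because demand is less price-elastic here (demand slope 1 vs supply slope 4).

Buyers bear the larger share: $7.6 per bottle.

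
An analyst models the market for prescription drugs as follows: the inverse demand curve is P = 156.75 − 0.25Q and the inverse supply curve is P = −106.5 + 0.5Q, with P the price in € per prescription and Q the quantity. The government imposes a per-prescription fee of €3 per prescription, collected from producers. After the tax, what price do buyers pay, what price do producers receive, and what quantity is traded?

Rewrite in direct form: Qd = 627 − 4P and Qs = 2P + 213.
Without the tax, 627 − 4P = 2P + 213 gives 6P = 414, so P* = €69 and Q* = 351.
With the tax collected from producers, supply shifts: Qs = 2(P − 3) + 213.
Solving gives Q = 347 with buyers paying €70 and producers receiving €67 (the €3 wedge).
The less price-elastic side of the market bears the larger share of a per-unit tax.

Buyers pay €70; producers receive €67; quantity = 347.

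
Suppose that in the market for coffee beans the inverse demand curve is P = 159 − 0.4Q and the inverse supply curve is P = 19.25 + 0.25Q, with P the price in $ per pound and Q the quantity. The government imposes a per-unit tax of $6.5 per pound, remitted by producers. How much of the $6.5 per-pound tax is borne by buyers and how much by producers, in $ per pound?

Inverting to Q(P) form: Qd = 397.5 − 2.5P; Qs = 4P − 77.
Before the tax: set 397.5 − 2.5P = 4P − 77 → P* = $73, Q* = 215.
With the tax collected from producers, supply shifts: Qs = 4(P − 6.5) − 77.
New equilibrium: buyers pay $77, producers receive $70.5, Q = 205. (Wedge: Pb − Ps = 6.5.)
Burden on buyers: $4; on producers: $2.5. (They sum to $6.5.)
The less price-elastic side of the market bears the larger share of a per-unit tax.

Buyers bear $4 per pound; producers bear $2.5 per pound.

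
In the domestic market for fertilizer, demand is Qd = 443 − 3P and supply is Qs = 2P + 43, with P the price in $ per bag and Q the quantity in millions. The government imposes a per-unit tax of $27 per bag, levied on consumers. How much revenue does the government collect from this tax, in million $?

Tax revenue = $4606.2 million.

Before the tax: set 443 − 3P = 2P + 43 → P* = $80, Q* = 203.
With the tax collected from consumers, demand (in seller-price terms) shifts: Qd = 443 − 3(P + 27).
Solving gives Q = 170.6 with consumers paying $90.8 and producers receiving $63.8 (the $27 wedge).
Revenue = t · Q = 27 · 170.6 = $4606.2.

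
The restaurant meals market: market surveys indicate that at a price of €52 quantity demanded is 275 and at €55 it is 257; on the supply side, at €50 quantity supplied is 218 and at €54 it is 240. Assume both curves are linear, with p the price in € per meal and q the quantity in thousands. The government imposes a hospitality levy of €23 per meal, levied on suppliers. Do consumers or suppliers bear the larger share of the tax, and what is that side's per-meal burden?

Suppliers bear the larger share: €12 per meal.

Demand slope: (257 − 275)/(55 − 52) = -6, so qd = 587 − 6p.
Supply slope: (240 − 218)/(54 − 50) = 5.5, so qs = 5.5p − 57.
Before the tax: set 587 − 6p = 5.5p − 57 → p* = €56, q* = 251.
With the tax collected from suppliers, supply shifts: qs = 5.5(p − 23) − 57.
Solving gives q = 185 with consumers paying €67 and suppliers receiving €44 (the €23 wedge).
Per-meal burden: consumers €11, suppliers €12.
Suppliers take the larger share because supply is less price-elastic here (demand slope 6 vs supply slope 5.5).
The less price-elastic side of the market bears the larger share of a per-unit tax.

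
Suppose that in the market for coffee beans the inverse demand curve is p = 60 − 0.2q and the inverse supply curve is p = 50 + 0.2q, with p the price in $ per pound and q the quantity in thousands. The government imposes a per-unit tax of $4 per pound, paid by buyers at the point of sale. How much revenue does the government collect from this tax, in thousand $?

Inverting to q(p) form: qd = 300 − 5p; qs = 5p − 250.
Before the tax: set 300 − 5p = 5p − 250 → p* = $55, q* = 25.
With the tax collected from buyers, demand (in seller-price terms) shifts: qd = 300 − 5(p + 4).
New equilibrium: buyers pay $57, producers receive $53, q = 15. (Wedge: pb − ps = 4.)
Revenue = t · Q = 4 · 15 = $60.

Tax revenue = $60 thousand.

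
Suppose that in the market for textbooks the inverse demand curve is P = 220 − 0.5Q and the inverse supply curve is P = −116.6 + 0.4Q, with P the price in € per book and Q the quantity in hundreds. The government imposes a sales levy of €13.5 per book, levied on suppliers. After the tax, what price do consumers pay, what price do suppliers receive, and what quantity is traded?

Consumers pay €40.5; suppliers receive €27; quantity = 359.

Rewrite in direct form: Qd = 440 − 2P and Qs = 2.5P + 291.5.
Before the tax: set 440 − 2P = 2.5P + 291.5 → P* = €33, Q* = 374.
With the tax collected from suppliers, supply shifts: Qs = 2.5(P − 13.5) + 291.5.
Solving gives Q = 359 with consumers paying €40.5 and suppliers receiving €27 (the €13.5 wedge).
The less price-elastic side of the market bears the larger share of a per-unit tax.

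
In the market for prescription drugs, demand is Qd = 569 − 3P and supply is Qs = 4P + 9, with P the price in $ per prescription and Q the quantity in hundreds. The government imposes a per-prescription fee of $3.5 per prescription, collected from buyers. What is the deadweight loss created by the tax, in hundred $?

Before the tax: set 569 − 3P = 4P + 9 → P* = $80, Q* = 329.
With the tax collected from buyers, demand (in seller-price terms) shifts: Qd = 569 − 3(P + 3.5).
Solving gives Q = 323 with buyers paying $82 and producers receiving $78.5 (the $3.5 wedge).
Quantity falls by |ΔQ| = |329 − 323| = 6.
DWL = ½ · t · |ΔQ| = ½ · 3.5 · 6 = $10.5.

Deadweight loss = $10.5 hundred.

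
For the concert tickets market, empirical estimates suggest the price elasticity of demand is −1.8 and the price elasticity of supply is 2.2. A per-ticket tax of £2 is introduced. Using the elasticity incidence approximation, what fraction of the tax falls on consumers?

Consumers' share ≈ 0.55.

Incidence ratio: consumers' share ≈ εs / (εs + |εd|) = 2.2 / (2.2 + 1.8) = 0.55.
Supply is the more elastic side, so consumers bear the larger share.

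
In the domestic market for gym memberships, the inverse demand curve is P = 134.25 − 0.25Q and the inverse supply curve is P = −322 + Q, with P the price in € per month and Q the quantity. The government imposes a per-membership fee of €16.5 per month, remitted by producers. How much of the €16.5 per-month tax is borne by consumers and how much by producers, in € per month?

Consumers bear €3.3 per month; producers bear €13.2 per month.

Inverting to Q(P) form: Qd = 537 − 4P; Qs = P + 322.
Before the tax: set 537 − 4P = P + 322 → P* = €43, Q* = 365.
With the tax collected from producers, supply shifts: Qs = (P − 16.5) + 322.
Solving gives Q = 351.8 with consumers paying €46.3 and producers receiving €29.8 (the €16.5 wedge).
Burden on consumers: €3.3; on producers: €13.2. (They sum to €16.5.)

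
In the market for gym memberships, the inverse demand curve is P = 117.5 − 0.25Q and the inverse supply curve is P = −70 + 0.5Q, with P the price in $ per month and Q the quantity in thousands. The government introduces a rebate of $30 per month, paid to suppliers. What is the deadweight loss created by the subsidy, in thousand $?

Deadweight loss = $600 thousand.

Inverting to Q(P) form: Qd = 470 − 4P; Qs = 2P + 140.
Without the subsidy, 470 − 4P = 2P + 140 gives 6P = 330, so P* = $55 and Q* = 250.
With a per-unit subsidy paid to suppliers, each receives P + 30 per unit sold, so supply becomes Qs = 2(P + 30) + 140.
Solving gives Q = 290 with consumers paying $45 and suppliers receiving $75 (the $30 wedge).
Quantity rises by |ΔQ| = |250 − 290| = 40.
DWL = ½ · t · |ΔQ| = ½ · 30 · 40 = $600.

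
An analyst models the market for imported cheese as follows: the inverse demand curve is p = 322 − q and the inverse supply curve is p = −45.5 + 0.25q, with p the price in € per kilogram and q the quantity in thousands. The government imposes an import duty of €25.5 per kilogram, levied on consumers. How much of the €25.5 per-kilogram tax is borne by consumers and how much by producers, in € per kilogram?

Consumers bear €20.4 per kilogram; producers bear €5.1 per kilogram.

Rewrite in direct form: qd = 322 − p and qs = 4p + 182.
Without the tax, 322 − p = 4p + 182 gives 5p = 140, so p* = €28 and q* = 294.
With the tax collected from consumers, demand (in seller-price terms) shifts: qd = 322 − (p + 25.5).
New equilibrium: consumers pay €48.4, producers receive €22.9, q = 273.6. (Wedge: pb − ps = 25.5.)
Burden on consumers: €20.4; on producers: €5.1. (They sum to €25.5.)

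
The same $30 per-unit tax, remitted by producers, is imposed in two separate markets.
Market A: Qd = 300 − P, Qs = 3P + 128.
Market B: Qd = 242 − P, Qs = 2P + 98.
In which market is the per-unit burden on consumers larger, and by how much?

Market A, by $2.5.

Market A: pre-tax P* = $43, Q* = 257; post-tax Q = 234.5; per-unit burden on consumers = $22.5.
Market B: pre-tax P* = $48, Q* = 194; post-tax Q = 174; per-unit burden on consumers = $20.
Difference: $22.5 vs $20 → market A is larger by $2.5.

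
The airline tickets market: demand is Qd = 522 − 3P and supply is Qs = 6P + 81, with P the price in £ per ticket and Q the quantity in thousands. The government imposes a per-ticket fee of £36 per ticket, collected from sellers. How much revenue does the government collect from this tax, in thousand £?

Tax revenue = £10908 thousand.

Before the tax: set 522 − 3P = 6P + 81 → P* = £49, Q* = 375.
With the tax collected from sellers, supply shifts: Qs = 6(P − 36) + 81.
Solving gives Q = 303 with buyers paying £73 and sellers receiving £37 (the £36 wedge).
Revenue = t · Q = 36 · 303 = £10908.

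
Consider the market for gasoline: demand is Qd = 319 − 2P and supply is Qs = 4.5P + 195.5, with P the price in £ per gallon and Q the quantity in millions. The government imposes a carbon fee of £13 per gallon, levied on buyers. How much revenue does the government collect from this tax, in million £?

Without the tax, 319 − 2P = 4.5P + 195.5 gives 6.5P = 123.5, so P* = £19 and Q* = 281.
With the tax collected from buyers, demand (in seller-price terms) shifts: Qd = 319 − 2(P + 13).
New equilibrium: buyers pay £28, producers receive £15, Q = 263. (Wedge: Pb − Ps = 13.)
Revenue = t · Q = 13 · 263 = £3419.

Tax revenue = £3419 million.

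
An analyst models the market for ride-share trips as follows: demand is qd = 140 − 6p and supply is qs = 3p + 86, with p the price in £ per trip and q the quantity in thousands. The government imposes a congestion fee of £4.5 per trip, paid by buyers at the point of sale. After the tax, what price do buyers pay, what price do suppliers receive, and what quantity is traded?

Buyers pay £7.5; suppliers receive £3; quantity = 95.

Before the tax: set 140 − 6p = 3p + 86 → p* = £6, q* = 104.
With the tax collected from buyers, demand (in seller-price terms) shifts: qd = 140 − 6(p + 4.5).
Solving gives q = 95 with buyers paying £7.5 and suppliers receiving £3 (the £4.5 wedge).
The less price-elastic side of the market bears the larger share of a per-unit tax.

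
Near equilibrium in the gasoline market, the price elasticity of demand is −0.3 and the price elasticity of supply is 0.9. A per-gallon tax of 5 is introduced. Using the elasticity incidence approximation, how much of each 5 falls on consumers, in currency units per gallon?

Incidence ratio: consumers' share ≈ εs / (εs + |εd|) = 0.9 / (0.9 + 0.3) = 0.75.
So consumers bear ≈ 0.75 × 5 = 3.75; producers bear 1.25.

Consumers bear ≈ 3.75 per gallon.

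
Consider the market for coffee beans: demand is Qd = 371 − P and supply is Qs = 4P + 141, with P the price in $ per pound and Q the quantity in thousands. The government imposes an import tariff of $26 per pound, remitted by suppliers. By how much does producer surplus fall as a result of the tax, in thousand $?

Producer surplus falls by $1635.92 thousand.

Without the tax, 371 − P = 4P + 141 gives 5P = 230, so P* = $46 and Q* = 325.
With the tax collected from suppliers, supply shifts: Qs = 4(P − 26) + 141.
Solving gives Q = 304.2 with consumers paying $66.8 and suppliers receiving $40.8 (the $26 wedge).
ΔPS is the trapezoid between Q = 304.2 and Q = 325 of height $5.2: ½ · (325 + 304.2) · 5.2 = $1635.92.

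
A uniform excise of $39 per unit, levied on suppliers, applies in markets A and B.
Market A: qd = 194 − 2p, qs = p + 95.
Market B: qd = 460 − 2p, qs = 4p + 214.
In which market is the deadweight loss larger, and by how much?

Market A: pre-tax p* = $33, q* = 128; post-tax q = 102; deadweight loss = $507.
Market B: pre-tax p* = $41, q* = 378; post-tax q = 326; deadweight loss = $1014.
Difference: $507 vs $1014 → market B is larger by $507.

Market B, by $507.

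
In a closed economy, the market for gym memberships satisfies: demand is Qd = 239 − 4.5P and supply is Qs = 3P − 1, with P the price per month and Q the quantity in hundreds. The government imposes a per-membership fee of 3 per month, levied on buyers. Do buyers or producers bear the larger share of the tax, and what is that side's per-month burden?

Producers bear the larger share: 1.8 per month.

Before the tax: set 239 − 4.5P = 3P − 1 → P* = 32, Q* = 95.
With the tax collected from buyers, demand (in seller-price terms) shifts: Qd = 239 − 4.5(P + 3).
Solving gives Q = 89.6 with buyers paying 33.2 and producers receiving 30.2 (the 3 wedge).
Per-month burden: buyers 1.2, producers 1.8.
Producers take the larger share because supply is less price-elastic here (demand slope 4.5 vs supply slope 3).
The less price-elastic side of the market bears the larger share of a per-unit tax.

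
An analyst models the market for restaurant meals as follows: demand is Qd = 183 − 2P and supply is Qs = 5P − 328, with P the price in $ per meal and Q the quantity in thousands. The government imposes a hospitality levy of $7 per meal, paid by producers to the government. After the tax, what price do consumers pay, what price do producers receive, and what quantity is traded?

Without the tax, 183 − 2P = 5P − 328 gives 7P = 511, so P* = $73 and Q* = 37.
With the tax collected from producers, supply shifts: Qs = 5(P − 7) − 328.
New equilibrium: consumers pay $78, producers receive $71, Q = 27. (Wedge: Pb − Ps = 7.)
The less price-elastic side of the market bears the larger share of a per-unit tax.

Consumers pay $78; producers receive $71; quantity = 27.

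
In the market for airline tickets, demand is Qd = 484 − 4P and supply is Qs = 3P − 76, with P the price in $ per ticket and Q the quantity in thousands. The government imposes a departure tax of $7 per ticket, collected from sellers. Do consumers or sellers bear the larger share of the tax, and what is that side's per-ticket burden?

Without the tax, 484 − 4P = 3P − 76 gives 7P = 560, so P* = $80 and Q* = 164.
With the tax collected from sellers, supply shifts: Qs = 3(P − 7) − 76.
New equilibrium: consumers pay $83, sellers receive $76, Q = 152. (Wedge: Pb − Ps = 7.)
Per-ticket burden: consumers $3, sellers $4.
Sellers take the larger share because supply is less price-elastic here (demand slope 4 vs supply slope 3).
The less price-elastic side of the market bears the larger share of a per-unit tax.

Sellers bear the larger share: $4 per ticket.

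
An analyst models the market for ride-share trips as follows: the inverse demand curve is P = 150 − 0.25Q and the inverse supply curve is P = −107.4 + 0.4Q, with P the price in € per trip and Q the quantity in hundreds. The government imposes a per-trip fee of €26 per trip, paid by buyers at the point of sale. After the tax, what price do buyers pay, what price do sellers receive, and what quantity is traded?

Buyers pay €61; sellers receive €35; quantity = 356.

Rewrite in direct form: Qd = 600 − 4P and Qs = 2.5P + 268.5.
Before the tax: set 600 − 4P = 2.5P + 268.5 → P* = €51, Q* = 396.
With the tax collected from buyers, demand (in seller-price terms) shifts: Qd = 600 − 4(P + 26).
New equilibrium: buyers pay €61, sellers receive €35, Q = 356. (Wedge: Pb − Ps = 26.)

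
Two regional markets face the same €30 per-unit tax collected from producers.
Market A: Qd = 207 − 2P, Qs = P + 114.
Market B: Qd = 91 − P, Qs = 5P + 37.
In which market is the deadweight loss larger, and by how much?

Market A: pre-tax P* = €31, Q* = 145; post-tax Q = 125; deadweight loss = €300.
Market B: pre-tax P* = €9, Q* = 82; post-tax Q = 57; deadweight loss = €375.
Difference: €300 vs €375 → market B is larger by €75.

Market B, by €75.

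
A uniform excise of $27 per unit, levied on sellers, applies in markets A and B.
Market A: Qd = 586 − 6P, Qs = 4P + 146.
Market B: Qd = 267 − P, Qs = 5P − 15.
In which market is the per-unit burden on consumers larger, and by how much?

Market B, by $11.7.

Market A: pre-tax P* = $44, Q* = 322; post-tax Q = 257.2; per-unit burden on consumers = $10.8.
Market B: pre-tax P* = $47, Q* = 220; post-tax Q = 197.5; per-unit burden on consumers = $22.5.
Difference: $10.8 vs $22.5 → market B is larger by $11.7.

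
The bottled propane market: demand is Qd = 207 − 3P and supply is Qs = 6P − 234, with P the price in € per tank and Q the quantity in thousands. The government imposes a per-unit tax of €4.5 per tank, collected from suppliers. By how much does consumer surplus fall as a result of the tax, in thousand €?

Without the tax, 207 − 3P = 6P − 234 gives 9P = 441, so P* = €49 and Q* = 60.
With the tax collected from suppliers, supply shifts: Qs = 6(P − 4.5) − 234.
Solving gives Q = 51 with buyers paying €52 and suppliers receiving €47.5 (the €4.5 wedge).
ΔCS is the trapezoid between Q = 51 and Q = 60 of height €3: ½ · (60 + 51) · 3 = €166.5.

Consumer surplus falls by €166.5 thousand.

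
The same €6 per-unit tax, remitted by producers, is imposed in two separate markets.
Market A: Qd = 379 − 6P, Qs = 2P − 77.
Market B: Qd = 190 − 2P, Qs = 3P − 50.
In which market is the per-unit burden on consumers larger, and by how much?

Market A: pre-tax P* = €57, Q* = 37; post-tax Q = 28; per-unit burden on consumers = €1.5.
Market B: pre-tax P* = €48, Q* = 94; post-tax Q = 86.8; per-unit burden on consumers = €3.6.
Difference: €1.5 vs €3.6 → market B is larger by €2.1.

Market B, by €2.1.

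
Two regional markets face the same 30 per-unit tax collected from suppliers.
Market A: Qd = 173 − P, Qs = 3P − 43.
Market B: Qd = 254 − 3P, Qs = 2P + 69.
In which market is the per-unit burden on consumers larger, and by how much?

Market A: pre-tax P* = 54, Q* = 119; post-tax Q = 96.5; per-unit burden on consumers = 22.5.
Market B: pre-tax P* = 37, Q* = 143; post-tax Q = 107; per-unit burden on consumers = 12.
Difference: 22.5 vs 12 → market A is larger by 10.5.

Market A, by 10.5.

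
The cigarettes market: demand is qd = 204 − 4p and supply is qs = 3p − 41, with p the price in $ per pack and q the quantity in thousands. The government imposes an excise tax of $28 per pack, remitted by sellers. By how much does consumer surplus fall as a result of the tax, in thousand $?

Without the tax, 204 − 4p = 3p − 41 gives 7p = 245, so p* = $35 and q* = 64.
With the tax collected from sellers, supply shifts: qs = 3(p − 28) − 41.
Solving gives q = 16 with consumers paying $47 and sellers receiving $19 (the $28 wedge).
ΔCS is the trapezoid between Q = 16 and Q = 64 of height $12: ½ · (64 + 16) · 12 = $480.

Consumer surplus falls by $480 thousand.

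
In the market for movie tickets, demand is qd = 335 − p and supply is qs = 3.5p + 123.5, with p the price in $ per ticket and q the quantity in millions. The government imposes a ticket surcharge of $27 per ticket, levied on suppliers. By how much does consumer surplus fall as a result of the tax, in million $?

Consumer surplus falls by $5827.5 million.

Before the tax: set 335 − p = 3.5p + 123.5 → p* = $47, q* = 288.
With the tax collected from suppliers, supply shifts: qs = 3.5(p − 27) + 123.5.
Solving gives q = 267 with consumers paying $68 and suppliers receiving $41 (the $27 wedge).
ΔCS is the trapezoid between Q = 267 and Q = 288 of height $21: ½ · (288 + 267) · 21 = $5827.5.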